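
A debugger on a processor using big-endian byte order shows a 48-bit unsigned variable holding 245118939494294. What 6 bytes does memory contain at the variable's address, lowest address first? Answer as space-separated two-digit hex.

DE EF 33 50 F7 96

245118939494294 in hexadecimal, padded to 48 bits, is 0xDEEF3350F796.
Split into bytes (most-significant first): DE EF 33 50 F7 96.
Big-endian stores the most-significant byte at the lowest address.
So the memory order matches the most-significant-first order: DE EF 33 50 F7 96.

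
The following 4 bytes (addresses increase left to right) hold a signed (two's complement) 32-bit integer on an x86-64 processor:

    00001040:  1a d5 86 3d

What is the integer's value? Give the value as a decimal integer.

In little-endian order the low byte comes first in memory.
Reassemble most-significant byte first: 3D 86 D5 1A → 0x3D86D51A.
0x3D86D51A = 1032246554.

1032246554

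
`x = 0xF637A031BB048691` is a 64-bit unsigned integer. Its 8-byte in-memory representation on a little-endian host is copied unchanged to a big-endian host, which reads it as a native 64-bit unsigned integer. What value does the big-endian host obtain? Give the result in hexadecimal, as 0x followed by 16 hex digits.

0x918604BB31A037F6

Stored little-endian, the bytes at ascending addresses are 91 86 04 BB 31 A0 37 F6.
Read back as big-endian, the last byte is least significant, giving 0x918604BB31A037F6.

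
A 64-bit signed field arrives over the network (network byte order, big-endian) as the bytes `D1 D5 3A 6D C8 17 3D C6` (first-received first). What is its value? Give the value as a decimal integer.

Big-endian stores the most-significant byte at the lowest address.
The bytes are already most-significant first: 0xD1D53A6DC8173DC6.
Top bit is set, so as a signed 64-bit value this is 0xD1D53A6DC8173DC6 − 2^64 = -3326688506560430650.

-3326688506560430650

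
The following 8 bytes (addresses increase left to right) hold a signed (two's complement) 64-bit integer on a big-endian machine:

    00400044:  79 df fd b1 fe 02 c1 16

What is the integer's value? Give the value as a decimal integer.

8782016739308388630

Big-endian stores the most-significant byte at the lowest address.
The bytes are already most-significant first: 0x79DFFDB1FE02C116.
0x79DFFDB1FE02C116 = 8782016739308388630.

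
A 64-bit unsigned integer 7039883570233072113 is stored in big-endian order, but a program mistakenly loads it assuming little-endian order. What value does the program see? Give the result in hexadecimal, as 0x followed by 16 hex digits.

7039883570233072113 in 64-bit hexadecimal is 0x61B2B0CEE7D9D9F1.
Stored big-endian, the bytes at ascending addresses are 61 B2 B0 CE E7 D9 D9 F1.
Read back as little-endian, the first byte is least significant, giving 0xF1D9D9E7CEB0B261.

0xF1D9D9E7CEB0B261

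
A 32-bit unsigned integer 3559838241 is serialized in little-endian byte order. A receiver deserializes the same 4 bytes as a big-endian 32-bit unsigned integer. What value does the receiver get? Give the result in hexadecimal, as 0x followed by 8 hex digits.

0x21D22ED4

3559838241 in 32-bit hexadecimal is 0xD42ED221.
Stored little-endian, the bytes at ascending addresses are 21 D2 2E D4.
Read back as big-endian, the last byte is least significant, giving 0x21D22ED4.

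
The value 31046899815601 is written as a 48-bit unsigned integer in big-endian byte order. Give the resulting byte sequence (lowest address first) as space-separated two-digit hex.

1C 3C AB 6F 54 B1

31046899815601 in hexadecimal, padded to 48 bits, is 0x1C3CAB6F54B1.
Split into bytes (most-significant first): 1C 3C AB 6F 54 B1.
Big-endian: lowest address holds the most-significant byte.
So the memory order matches the most-significant-first order: 1C 3C AB 6F 54 B1.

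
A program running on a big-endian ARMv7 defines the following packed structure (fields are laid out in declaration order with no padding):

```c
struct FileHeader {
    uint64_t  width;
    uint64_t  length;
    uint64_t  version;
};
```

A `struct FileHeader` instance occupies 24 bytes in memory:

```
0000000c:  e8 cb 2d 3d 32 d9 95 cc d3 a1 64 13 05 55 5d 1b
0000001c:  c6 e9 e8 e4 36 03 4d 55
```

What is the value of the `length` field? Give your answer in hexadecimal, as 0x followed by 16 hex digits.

`length` follows `width` (8 bytes), so it starts at byte offset 8 and occupies 8 bytes.
Bytes at offsets 8..15: D3 A1 64 13 05 55 5D 1B.
Big-endian stores the most-significant byte at the lowest address.
The bytes are already most-significant first: 0xD3A1641305555D1B.

0xD3A1641305555D1B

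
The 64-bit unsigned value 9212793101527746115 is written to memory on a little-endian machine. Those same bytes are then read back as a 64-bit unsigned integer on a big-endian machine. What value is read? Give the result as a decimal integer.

4829754004309990015

9212793101527746115 in 64-bit hexadecimal is 0x7FDA6A83ADBB0643.
Stored little-endian, the bytes at ascending addresses are 43 06 BB AD 83 6A DA 7F.
Read back as big-endian, the last byte is least significant, giving 0x4306BBAD836ADA7F.
0x4306BBAD836ADA7F = 4829754004309990015.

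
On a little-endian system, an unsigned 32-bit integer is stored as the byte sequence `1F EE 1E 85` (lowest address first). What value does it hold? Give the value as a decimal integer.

2233396767

Little-endian stores the least-significant byte at the lowest address.
Reassemble most-significant byte first: 85 1E EE 1F → 0x851EEE1F.
0x851EEE1F = 2233396767.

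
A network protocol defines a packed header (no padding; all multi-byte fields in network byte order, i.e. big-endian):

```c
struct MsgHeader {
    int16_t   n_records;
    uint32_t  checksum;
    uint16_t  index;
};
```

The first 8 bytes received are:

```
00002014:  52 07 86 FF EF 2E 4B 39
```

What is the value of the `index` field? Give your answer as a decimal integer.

19257

`index` follows `n_records` (2 B), `checksum` (4 B), so it starts at offset 2 + 4 = 6 and occupies 2 bytes.
Bytes at offsets 6..7: 4B 39.
Big-endian: lowest address holds the most-significant byte.
The bytes are already most-significant first: 0x4B39.
0x4B39 = 19257.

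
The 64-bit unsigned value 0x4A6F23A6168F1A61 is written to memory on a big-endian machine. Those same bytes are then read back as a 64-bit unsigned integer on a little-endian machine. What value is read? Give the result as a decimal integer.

6997062298512879434

Stored big-endian, the bytes at ascending addresses are 4A 6F 23 A6 16 8F 1A 61.
Read back as little-endian, the first byte is least significant, giving 0x611A8F16A6236F4A.
0x611A8F16A6236F4A = 6997062298512879434.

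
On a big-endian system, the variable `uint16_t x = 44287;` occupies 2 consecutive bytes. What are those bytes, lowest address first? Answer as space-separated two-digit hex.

AC FF

44287 in hexadecimal, padded to 16 bits, is 0xACFF.
Split into bytes (most-significant first): AC FF.
Big-endian stores the most-significant byte at the lowest address.
So the memory order matches the most-significant-first order: AC FF.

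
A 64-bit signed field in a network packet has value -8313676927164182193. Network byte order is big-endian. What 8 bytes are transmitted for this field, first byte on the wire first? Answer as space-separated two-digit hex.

Two's complement of -8313676927164182193 in 64 bits: 8313676927164182193 = 0x73601D1E14FB6EB1; invert → 0x8C9FE2E1EB04914E; add 1 → 0x8C9FE2E1EB04914F.
Split into bytes (most-significant first): 8C 9F E2 E1 EB 04 91 4F.
Big-endian stores the most-significant byte at the lowest address.
So the memory order matches the most-significant-first order: 8C 9F E2 E1 EB 04 91 4F.

8C 9F E2 E1 EB 04 91 4F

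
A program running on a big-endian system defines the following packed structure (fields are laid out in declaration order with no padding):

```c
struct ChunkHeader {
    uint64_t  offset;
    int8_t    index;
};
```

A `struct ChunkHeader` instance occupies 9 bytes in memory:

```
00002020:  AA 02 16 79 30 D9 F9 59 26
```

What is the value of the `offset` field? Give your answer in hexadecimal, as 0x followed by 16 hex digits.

0xAA02167930D9F959

`offset` is the first field, at byte offset 0, occupying 8 bytes.
Bytes at offsets 0..7: AA 02 16 79 30 D9 F9 59.
In big-endian order the high byte comes first in memory.
The bytes are already most-significant first: 0xAA02167930D9F959.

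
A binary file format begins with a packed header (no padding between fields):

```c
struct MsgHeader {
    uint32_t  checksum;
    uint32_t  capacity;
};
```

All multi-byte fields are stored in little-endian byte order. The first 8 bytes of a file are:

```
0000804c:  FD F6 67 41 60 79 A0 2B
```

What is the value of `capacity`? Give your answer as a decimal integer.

731937120

`capacity` follows `checksum` (4 bytes), so it starts at byte offset 4 and occupies 4 bytes.
Bytes at offsets 4..7: 60 79 A0 2B.
Little-endian: lowest address holds the least-significant byte.
Reassemble most-significant byte first: 2B A0 79 60 → 0x2BA07960.
0x2BA07960 = 731937120.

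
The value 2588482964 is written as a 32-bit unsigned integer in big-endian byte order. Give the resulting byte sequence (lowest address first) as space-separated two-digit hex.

2588482964 in hexadecimal, padded to 32 bits, is 0x9A491D94.
Split into bytes (most-significant first): 9A 49 1D 94.
In big-endian order the high byte comes first in memory.
So the memory order matches the most-significant-first order: 9A 49 1D 94.

9A 49 1D 94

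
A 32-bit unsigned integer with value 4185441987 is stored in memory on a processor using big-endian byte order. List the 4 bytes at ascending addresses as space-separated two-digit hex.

4185441987 in hexadecimal, padded to 32 bits, is 0xF978C6C3.
Split into bytes (most-significant first): F9 78 C6 C3.
Big-endian: lowest address holds the most-significant byte.
So the memory order matches the most-significant-first order: F9 78 C6 C3.

F9 78 C6 C3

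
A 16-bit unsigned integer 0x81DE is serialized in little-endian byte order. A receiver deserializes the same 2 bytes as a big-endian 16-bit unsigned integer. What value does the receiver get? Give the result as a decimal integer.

56961

Stored little-endian, the bytes at ascending addresses are DE 81.
Read back as big-endian, the last byte is least significant, giving 0xDE81.
0xDE81 = 56961.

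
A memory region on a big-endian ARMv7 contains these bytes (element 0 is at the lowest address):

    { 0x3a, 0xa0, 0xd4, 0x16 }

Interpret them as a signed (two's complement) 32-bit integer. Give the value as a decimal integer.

983618582

In big-endian order the high byte comes first in memory.
The bytes are already most-significant first: 0x3AA0D416.
0x3AA0D416 = 983618582.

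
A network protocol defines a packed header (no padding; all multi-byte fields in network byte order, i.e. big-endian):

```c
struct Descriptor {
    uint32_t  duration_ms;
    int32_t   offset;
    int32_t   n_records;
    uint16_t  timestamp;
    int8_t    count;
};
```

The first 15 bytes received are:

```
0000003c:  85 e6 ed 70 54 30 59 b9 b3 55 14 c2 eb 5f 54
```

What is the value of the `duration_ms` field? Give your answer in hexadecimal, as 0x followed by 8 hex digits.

`duration_ms` is the first field, at byte offset 0, occupying 4 bytes.
Bytes at offsets 0..3: 85 E6 ED 70.
In big-endian order the high byte comes first in memory.
The bytes are already most-significant first: 0x85E6ED70.

0x85E6ED70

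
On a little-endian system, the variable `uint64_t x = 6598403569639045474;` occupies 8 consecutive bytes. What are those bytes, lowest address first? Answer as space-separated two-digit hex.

62 39 01 35 16 3D 92 5B

6598403569639045474 in hexadecimal, padded to 64 bits, is 0x5B923D1635013962.
Split into bytes (most-significant first): 5B 92 3D 16 35 01 39 62.
Little-endian: lowest address holds the least-significant byte.
So at ascending addresses the bytes are 62 39 01 35 16 3D 92 5B.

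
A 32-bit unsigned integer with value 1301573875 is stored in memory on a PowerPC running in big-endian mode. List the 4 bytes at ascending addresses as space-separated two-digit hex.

1301573875 in hexadecimal, padded to 32 bits, is 0x4D9470F3.
Split into bytes (most-significant first): 4D 94 70 F3.
In big-endian order the high byte comes first in memory.
So the memory order matches the most-significant-first order: 4D 94 70 F3.

4D 94 70 F3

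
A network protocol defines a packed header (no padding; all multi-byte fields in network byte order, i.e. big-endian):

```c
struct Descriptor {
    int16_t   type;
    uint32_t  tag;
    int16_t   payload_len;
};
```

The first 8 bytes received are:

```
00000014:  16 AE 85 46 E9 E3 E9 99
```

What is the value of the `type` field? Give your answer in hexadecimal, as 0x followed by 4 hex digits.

0x16AE

`type` is the first field, at byte offset 0, occupying 2 bytes.
Bytes at offsets 0..1: 16 AE.
In big-endian order the high byte comes first in memory.
The bytes are already most-significant first: 0x16AE.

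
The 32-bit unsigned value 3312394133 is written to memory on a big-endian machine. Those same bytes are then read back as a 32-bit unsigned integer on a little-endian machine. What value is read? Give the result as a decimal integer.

2501865413

3312394133 in 32-bit hexadecimal is 0xC56F1F95.
Stored big-endian, the bytes at ascending addresses are C5 6F 1F 95.
Read back as little-endian, the first byte is least significant, giving 0x951F6FC5.
0x951F6FC5 = 2501865413.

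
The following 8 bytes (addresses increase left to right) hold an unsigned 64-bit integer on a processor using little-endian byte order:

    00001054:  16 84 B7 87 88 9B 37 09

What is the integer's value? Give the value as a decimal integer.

Little-endian stores the least-significant byte at the lowest address.
Reassemble most-significant byte first: 09 37 9B 88 87 B7 84 16 → 0x09379B8887B78416.
0x09379B8887B78416 = 664170480755246102.

664170480755246102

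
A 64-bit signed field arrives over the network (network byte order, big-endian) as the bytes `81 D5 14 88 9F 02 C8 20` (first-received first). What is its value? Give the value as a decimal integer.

-9091337695761610720

In big-endian order the high byte comes first in memory.
The bytes are already most-significant first: 0x81D514889F02C820.
Top bit is set, so as a signed 64-bit value this is 0x81D514889F02C820 − 2^64 = -9091337695761610720.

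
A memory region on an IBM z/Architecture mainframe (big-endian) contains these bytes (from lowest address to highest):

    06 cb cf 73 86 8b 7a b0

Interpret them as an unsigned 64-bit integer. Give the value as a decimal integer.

Big-endian: lowest address holds the most-significant byte.
The bytes are already most-significant first: 0x06CBCF73868B7AB0.
0x06CBCF73868B7AB0 = 489713079585307312.

489713079585307312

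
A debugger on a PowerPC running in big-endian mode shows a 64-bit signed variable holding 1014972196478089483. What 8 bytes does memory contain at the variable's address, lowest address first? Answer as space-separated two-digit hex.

0E 15 E7 D5 CB F9 79 0B

1014972196478089483 in hexadecimal, padded to 64 bits, is 0x0E15E7D5CBF9790B.
Split into bytes (most-significant first): 0E 15 E7 D5 CB F9 79 0B.
Big-endian: lowest address holds the most-significant byte.
So the memory order matches the most-significant-first order: 0E 15 E7 D5 CB F9 79 0B.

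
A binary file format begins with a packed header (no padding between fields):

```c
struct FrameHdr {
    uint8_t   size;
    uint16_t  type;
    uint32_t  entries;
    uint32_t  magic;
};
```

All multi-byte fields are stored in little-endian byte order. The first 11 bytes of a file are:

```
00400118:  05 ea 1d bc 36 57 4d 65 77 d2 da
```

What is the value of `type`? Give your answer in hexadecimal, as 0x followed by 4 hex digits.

0x1DEA

`type` follows `size` (1 byte), so it starts at byte offset 1 and occupies 2 bytes.
Bytes at offsets 1..2: EA 1D.
Little-endian: lowest address holds the least-significant byte.
Reassemble most-significant byte first: 1D EA → 0x1DEA.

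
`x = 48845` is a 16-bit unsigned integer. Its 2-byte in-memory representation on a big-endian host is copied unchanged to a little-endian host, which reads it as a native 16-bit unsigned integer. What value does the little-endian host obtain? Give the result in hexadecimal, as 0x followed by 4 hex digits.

0xCDBE

48845 in 16-bit hexadecimal is 0xBECD.
Stored big-endian, the bytes at ascending addresses are BE CD.
Read back as little-endian, the first byte is least significant, giving 0xCDBE.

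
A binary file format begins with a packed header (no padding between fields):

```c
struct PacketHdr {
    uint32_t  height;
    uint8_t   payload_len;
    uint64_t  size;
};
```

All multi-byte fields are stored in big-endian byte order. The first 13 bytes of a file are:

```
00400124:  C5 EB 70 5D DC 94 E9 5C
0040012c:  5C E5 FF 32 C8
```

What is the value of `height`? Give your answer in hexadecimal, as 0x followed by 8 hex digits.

0xC5EB705D

`height` is the first field, at byte offset 0, occupying 4 bytes.
Bytes at offsets 0..3: C5 EB 70 5D.
Big-endian: lowest address holds the most-significant byte.
The bytes are already most-significant first: 0xC5EB705D.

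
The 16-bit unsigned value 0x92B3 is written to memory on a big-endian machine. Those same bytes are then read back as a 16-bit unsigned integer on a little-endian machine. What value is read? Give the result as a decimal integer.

Stored big-endian, the bytes at ascending addresses are 92 B3.
Read back as little-endian, the first byte is least significant, giving 0xB392.
0xB392 = 45970.

45970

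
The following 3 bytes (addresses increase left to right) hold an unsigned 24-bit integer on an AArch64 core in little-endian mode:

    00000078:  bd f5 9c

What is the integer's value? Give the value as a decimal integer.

In little-endian order the low byte comes first in memory.
Reassemble most-significant byte first: 9C F5 BD → 0x9CF5BD.
0x9CF5BD = 10286525.

10286525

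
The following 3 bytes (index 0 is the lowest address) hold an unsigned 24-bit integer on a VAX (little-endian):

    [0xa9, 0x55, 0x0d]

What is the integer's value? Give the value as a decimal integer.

873897

Little-endian: lowest address holds the least-significant byte.
Reassemble most-significant byte first: 0D 55 A9 → 0x0D55A9.
0x0D55A9 = 873897.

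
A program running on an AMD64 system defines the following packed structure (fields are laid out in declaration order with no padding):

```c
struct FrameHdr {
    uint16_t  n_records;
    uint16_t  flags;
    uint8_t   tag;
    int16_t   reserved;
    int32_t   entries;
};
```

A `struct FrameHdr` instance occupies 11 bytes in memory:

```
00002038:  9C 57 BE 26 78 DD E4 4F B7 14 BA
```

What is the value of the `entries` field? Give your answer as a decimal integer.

-1173047473

`entries` follows `n_records` (2 B), `flags` (2 B), `tag` (1 B), `reserved` (2 B), so it starts at offset 2 + 2 + 1 + 2 = 7 and occupies 4 bytes.
Bytes at offsets 7..10: 4F B7 14 BA.
Little-endian stores the least-significant byte at the lowest address.
Reassemble most-significant byte first: BA 14 B7 4F → 0xBA14B74F.
Top bit is set, so as a signed 32-bit value this is 0xBA14B74F − 2^32 = -1173047473.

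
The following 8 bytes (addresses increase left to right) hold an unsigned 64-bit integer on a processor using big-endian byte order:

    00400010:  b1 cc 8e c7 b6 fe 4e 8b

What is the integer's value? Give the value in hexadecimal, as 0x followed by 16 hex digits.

0xB1CC8EC7B6FE4E8B

In big-endian order the high byte comes first in memory.
The bytes are already most-significant first: 0xB1CC8EC7B6FE4E8B.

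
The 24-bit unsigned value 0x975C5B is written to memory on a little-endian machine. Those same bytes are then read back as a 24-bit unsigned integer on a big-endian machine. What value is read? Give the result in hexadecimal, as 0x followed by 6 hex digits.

Stored little-endian, the bytes at ascending addresses are 5B 5C 97.
Read back as big-endian, the last byte is least significant, giving 0x5B5C97.

0x5B5C97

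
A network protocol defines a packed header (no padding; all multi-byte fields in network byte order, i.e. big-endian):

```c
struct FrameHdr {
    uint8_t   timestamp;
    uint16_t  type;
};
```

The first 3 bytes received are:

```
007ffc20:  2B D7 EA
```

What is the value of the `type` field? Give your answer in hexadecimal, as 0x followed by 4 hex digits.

`type` follows `timestamp` (1 byte), so it starts at byte offset 1 and occupies 2 bytes.
Bytes at offsets 1..2: D7 EA.
Big-endian stores the most-significant byte at the lowest address.
The bytes are already most-significant first: 0xD7EA.

0xD7EA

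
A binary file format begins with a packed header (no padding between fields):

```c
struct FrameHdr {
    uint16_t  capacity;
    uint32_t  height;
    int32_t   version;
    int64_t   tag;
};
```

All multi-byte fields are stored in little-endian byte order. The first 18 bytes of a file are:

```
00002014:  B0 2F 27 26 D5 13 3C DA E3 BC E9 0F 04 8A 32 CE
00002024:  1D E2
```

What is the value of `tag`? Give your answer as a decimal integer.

`tag` follows `capacity` (2 B), `height` (4 B), `version` (4 B), so it starts at offset 2 + 4 + 4 = 10 and occupies 8 bytes.
Bytes at offsets 10..17: E9 0F 04 8A 32 CE 1D E2.
In little-endian order the low byte comes first in memory.
Reassemble most-significant byte first: E2 1D CE 32 8A 04 0F E9 → 0xE21DCE328A040FE9.
Top bit is set, so as a signed 64-bit value this is 0xE21DCE328A040FE9 − 2^64 = -2153338330354020375.

-2153338330354020375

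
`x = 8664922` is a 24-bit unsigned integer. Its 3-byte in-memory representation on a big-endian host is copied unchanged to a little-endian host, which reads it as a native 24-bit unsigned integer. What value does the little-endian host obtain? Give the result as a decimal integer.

5912452

8664922 in 24-bit hexadecimal is 0x84375A.
Stored big-endian, the bytes at ascending addresses are 84 37 5A.
Read back as little-endian, the first byte is least significant, giving 0x5A3784.
0x5A3784 = 5912452.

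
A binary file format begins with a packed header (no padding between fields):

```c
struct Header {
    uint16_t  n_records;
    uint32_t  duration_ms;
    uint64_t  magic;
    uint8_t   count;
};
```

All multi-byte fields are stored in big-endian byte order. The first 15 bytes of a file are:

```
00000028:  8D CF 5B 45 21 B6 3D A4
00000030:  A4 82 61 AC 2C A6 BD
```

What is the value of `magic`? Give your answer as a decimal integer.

4441856012385528998

`magic` follows `n_records` (2 B), `duration_ms` (4 B), so it starts at offset 2 + 4 = 6 and occupies 8 bytes.
Bytes at offsets 6..13: 3D A4 A4 82 61 AC 2C A6.
In big-endian order the high byte comes first in memory.
The bytes are already most-significant first: 0x3DA4A48261AC2CA6.
0x3DA4A48261AC2CA6 = 4441856012385528998.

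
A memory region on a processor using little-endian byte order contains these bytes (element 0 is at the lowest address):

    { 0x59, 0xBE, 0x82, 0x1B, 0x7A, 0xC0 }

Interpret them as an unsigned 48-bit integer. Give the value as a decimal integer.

211630680096345

In little-endian order the low byte comes first in memory.
Reassemble most-significant byte first: C0 7A 1B 82 BE 59 → 0xC07A1B82BE59.
0xC07A1B82BE59 = 211630680096345.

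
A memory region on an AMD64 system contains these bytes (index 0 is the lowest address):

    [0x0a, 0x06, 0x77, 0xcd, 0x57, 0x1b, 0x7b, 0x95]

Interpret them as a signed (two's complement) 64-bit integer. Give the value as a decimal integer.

-7675511075999644150

In little-endian order the low byte comes first in memory.
Reassemble most-significant byte first: 95 7B 1B 57 CD 77 06 0A → 0x957B1B57CD77060A.
Top bit is set, so as a signed 64-bit value this is 0x957B1B57CD77060A − 2^64 = -7675511075999644150.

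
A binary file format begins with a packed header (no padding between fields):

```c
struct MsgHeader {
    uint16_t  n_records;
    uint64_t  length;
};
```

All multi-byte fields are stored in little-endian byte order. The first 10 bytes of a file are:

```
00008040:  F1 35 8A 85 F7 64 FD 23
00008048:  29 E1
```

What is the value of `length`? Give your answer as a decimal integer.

16224538703806563722

`length` follows `n_records` (2 bytes), so it starts at byte offset 2 and occupies 8 bytes.
Bytes at offsets 2..9: 8A 85 F7 64 FD 23 29 E1.
In little-endian order the low byte comes first in memory.
Reassemble most-significant byte first: E1 29 23 FD 64 F7 85 8A → 0xE12923FD64F7858A.
0xE12923FD64F7858A = 16224538703806563722.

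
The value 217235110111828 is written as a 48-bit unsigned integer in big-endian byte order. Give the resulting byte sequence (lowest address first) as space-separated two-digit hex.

C5 92 FD 92 2A 54

217235110111828 in hexadecimal, padded to 48 bits, is 0xC592FD922A54.
Split into bytes (most-significant first): C5 92 FD 92 2A 54.
Big-endian: lowest address holds the most-significant byte.
So the memory order matches the most-significant-first order: C5 92 FD 92 2A 54.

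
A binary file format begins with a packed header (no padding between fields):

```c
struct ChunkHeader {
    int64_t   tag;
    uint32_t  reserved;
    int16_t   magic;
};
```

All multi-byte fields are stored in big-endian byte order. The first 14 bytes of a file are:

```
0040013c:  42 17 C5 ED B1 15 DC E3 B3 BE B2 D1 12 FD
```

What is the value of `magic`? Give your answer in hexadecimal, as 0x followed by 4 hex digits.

0x12FD

`magic` follows `tag` (8 B), `reserved` (4 B), so it starts at offset 8 + 4 = 12 and occupies 2 bytes.
Bytes at offsets 12..13: 12 FD.
Big-endian stores the most-significant byte at the lowest address.
The bytes are already most-significant first: 0x12FD.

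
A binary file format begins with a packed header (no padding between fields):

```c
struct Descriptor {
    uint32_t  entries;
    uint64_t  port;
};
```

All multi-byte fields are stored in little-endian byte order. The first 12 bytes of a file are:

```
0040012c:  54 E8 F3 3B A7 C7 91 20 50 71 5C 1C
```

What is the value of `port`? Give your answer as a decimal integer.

2043632919877109671

`port` follows `entries` (4 bytes), so it starts at byte offset 4 and occupies 8 bytes.
Bytes at offsets 4..11: A7 C7 91 20 50 71 5C 1C.
Little-endian: lowest address holds the least-significant byte.
Reassemble most-significant byte first: 1C 5C 71 50 20 91 C7 A7 → 0x1C5C71502091C7A7.
0x1C5C71502091C7A7 = 2043632919877109671.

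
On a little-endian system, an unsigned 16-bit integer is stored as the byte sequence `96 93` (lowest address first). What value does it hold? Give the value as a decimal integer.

Little-endian stores the least-significant byte at the lowest address.
Reassemble most-significant byte first: 93 96 → 0x9396.
0x9396 = 37782.

37782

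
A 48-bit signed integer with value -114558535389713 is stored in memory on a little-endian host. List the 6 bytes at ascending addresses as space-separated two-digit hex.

Two's complement of -114558535389713 in 48 bits: 114558535389713 = 0x6830BCCED211; invert → 0x97CF43312DEE; add 1 → 0x97CF43312DEF.
Split into bytes (most-significant first): 97 CF 43 31 2D EF.
Little-endian: lowest address holds the least-significant byte.
So at ascending addresses the bytes are EF 2D 31 43 CF 97.

EF 2D 31 43 CF 97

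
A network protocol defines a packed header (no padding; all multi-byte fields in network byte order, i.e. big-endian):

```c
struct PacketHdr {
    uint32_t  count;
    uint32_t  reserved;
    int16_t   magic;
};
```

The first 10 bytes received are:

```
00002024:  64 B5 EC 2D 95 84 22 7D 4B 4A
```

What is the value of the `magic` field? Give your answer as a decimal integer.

`magic` follows `count` (4 B), `reserved` (4 B), so it starts at offset 4 + 4 = 8 and occupies 2 bytes.
Bytes at offsets 8..9: 4B 4A.
In big-endian order the high byte comes first in memory.
The bytes are already most-significant first: 0x4B4A.
0x4B4A = 19274.

19274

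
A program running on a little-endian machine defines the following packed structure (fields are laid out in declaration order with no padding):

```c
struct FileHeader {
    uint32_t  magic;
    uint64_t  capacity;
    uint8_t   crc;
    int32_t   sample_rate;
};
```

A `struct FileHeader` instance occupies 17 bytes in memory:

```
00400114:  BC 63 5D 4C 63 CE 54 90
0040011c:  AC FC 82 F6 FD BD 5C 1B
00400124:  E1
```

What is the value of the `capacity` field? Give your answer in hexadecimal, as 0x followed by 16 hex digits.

`capacity` follows `magic` (4 bytes), so it starts at byte offset 4 and occupies 8 bytes.
Bytes at offsets 4..11: 63 CE 54 90 AC FC 82 F6.
Little-endian stores the least-significant byte at the lowest address.
Reassemble most-significant byte first: F6 82 FC AC 90 54 CE 63 → 0xF682FCAC9054CE63.

0xF682FCAC9054CE63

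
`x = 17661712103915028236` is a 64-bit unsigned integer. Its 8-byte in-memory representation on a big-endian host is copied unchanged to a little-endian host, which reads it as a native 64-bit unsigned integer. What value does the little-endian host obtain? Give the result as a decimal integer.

17661712103915028236 in 64-bit hexadecimal is 0xF51B01952F127F0C.
Stored big-endian, the bytes at ascending addresses are F5 1B 01 95 2F 12 7F 0C.
Read back as little-endian, the first byte is least significant, giving 0x0C7F122F95011BF5.
0x0C7F122F95011BF5 = 900458446070029301.

900458446070029301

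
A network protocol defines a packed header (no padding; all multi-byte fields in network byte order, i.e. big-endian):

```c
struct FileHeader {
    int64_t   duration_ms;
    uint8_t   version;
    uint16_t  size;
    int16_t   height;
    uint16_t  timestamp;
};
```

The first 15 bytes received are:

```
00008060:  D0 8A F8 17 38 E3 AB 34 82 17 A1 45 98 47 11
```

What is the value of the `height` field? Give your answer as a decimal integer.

17816

`height` follows `duration_ms` (8 B), `version` (1 B), `size` (2 B), so it starts at offset 8 + 1 + 2 = 11 and occupies 2 bytes.
Bytes at offsets 11..12: 45 98.
Big-endian stores the most-significant byte at the lowest address.
The bytes are already most-significant first: 0x4598.
0x4598 = 17816.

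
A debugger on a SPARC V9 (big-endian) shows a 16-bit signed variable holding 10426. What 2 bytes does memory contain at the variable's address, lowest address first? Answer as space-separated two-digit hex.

28 BA

10426 in hexadecimal, padded to 16 bits, is 0x28BA.
Split into bytes (most-significant first): 28 BA.
Big-endian stores the most-significant byte at the lowest address.
So the memory order matches the most-significant-first order: 28 BA.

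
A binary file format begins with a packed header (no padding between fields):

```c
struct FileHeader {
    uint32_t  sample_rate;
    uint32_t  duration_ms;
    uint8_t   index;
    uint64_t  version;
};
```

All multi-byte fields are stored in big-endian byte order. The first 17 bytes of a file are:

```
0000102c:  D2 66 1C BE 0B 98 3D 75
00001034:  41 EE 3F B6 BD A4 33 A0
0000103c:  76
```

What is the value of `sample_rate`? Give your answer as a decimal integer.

`sample_rate` is the first field, at byte offset 0, occupying 4 bytes.
Bytes at offsets 0..3: D2 66 1C BE.
Big-endian: lowest address holds the most-significant byte.
The bytes are already most-significant first: 0xD2661CBE.
0xD2661CBE = 3529907390.

3529907390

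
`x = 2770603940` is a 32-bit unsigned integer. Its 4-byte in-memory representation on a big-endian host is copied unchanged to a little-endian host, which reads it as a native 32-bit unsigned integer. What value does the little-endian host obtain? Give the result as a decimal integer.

2752455845

2770603940 in 32-bit hexadecimal is 0xA5240FA4.
Stored big-endian, the bytes at ascending addresses are A5 24 0F A4.
Read back as little-endian, the first byte is least significant, giving 0xA40F24A5.
0xA40F24A5 = 2752455845.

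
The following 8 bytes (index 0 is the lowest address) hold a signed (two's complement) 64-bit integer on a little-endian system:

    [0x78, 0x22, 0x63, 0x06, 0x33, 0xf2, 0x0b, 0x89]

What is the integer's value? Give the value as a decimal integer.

In little-endian order the low byte comes first in memory.
Reassemble most-significant byte first: 89 0B F2 33 06 63 22 78 → 0x890BF23306632278.
Top bit is set, so as a signed 64-bit value this is 0x890BF23306632278 − 2^64 = -8571491164805193096.

-8571491164805193096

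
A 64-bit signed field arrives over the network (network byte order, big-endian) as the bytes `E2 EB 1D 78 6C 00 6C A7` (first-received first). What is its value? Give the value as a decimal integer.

-2095548798565585753

In big-endian order the high byte comes first in memory.
The bytes are already most-significant first: 0xE2EB1D786C006CA7.
Top bit is set, so as a signed 64-bit value this is 0xE2EB1D786C006CA7 − 2^64 = -2095548798565585753.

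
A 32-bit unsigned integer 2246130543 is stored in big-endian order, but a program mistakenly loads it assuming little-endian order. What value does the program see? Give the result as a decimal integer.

2246130543 in 32-bit hexadecimal is 0x85E13B6F.
Stored big-endian, the bytes at ascending addresses are 85 E1 3B 6F.
Read back as little-endian, the first byte is least significant, giving 0x6F3BE185.
0x6F3BE185 = 1866195333.

1866195333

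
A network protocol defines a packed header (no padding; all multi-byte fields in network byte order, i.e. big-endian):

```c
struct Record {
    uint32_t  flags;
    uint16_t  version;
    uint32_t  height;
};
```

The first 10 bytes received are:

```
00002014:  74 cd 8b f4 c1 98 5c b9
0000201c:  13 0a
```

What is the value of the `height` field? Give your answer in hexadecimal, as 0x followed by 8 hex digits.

`height` follows `flags` (4 B), `version` (2 B), so it starts at offset 4 + 2 = 6 and occupies 4 bytes.
Bytes at offsets 6..9: 5C B9 13 0A.
Big-endian stores the most-significant byte at the lowest address.
The bytes are already most-significant first: 0x5CB9130A.

0x5CB9130A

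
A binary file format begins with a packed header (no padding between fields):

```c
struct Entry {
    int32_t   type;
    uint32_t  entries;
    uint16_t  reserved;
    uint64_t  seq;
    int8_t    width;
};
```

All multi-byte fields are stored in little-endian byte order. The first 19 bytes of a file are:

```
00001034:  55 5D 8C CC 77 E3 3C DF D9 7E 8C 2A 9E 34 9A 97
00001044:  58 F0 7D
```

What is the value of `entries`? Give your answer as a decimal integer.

`entries` follows `type` (4 bytes), so it starts at byte offset 4 and occupies 4 bytes.
Bytes at offsets 4..7: 77 E3 3C DF.
Little-endian: lowest address holds the least-significant byte.
Reassemble most-significant byte first: DF 3C E3 77 → 0xDF3CE377.
0xDF3CE377 = 3745309559.

3745309559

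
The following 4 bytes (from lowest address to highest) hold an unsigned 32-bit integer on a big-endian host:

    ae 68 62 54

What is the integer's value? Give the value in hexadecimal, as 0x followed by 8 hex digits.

0xAE686254

In big-endian order the high byte comes first in memory.
The bytes are already most-significant first: 0xAE686254.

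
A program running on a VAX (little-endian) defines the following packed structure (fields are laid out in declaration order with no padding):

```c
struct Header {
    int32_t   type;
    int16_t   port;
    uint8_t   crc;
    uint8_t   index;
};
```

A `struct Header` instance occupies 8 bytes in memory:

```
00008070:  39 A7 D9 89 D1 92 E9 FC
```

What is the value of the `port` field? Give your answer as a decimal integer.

-27951

`port` follows `type` (4 bytes), so it starts at byte offset 4 and occupies 2 bytes.
Bytes at offsets 4..5: D1 92.
Little-endian: lowest address holds the least-significant byte.
Reassemble most-significant byte first: 92 D1 → 0x92D1.
Top bit is set, so as a signed 16-bit value this is 0x92D1 − 2^16 = -27951.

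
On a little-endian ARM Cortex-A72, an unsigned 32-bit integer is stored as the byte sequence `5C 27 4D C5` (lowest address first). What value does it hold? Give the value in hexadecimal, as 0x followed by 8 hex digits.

Little-endian stores the least-significant byte at the lowest address.
Reassemble most-significant byte first: C5 4D 27 5C → 0xC54D275C.

0xC54D275C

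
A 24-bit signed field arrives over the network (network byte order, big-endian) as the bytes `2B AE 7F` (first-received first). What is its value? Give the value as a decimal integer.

2862719

In big-endian order the high byte comes first in memory.
The bytes are already most-significant first: 0x2BAE7F.
0x2BAE7F = 2862719.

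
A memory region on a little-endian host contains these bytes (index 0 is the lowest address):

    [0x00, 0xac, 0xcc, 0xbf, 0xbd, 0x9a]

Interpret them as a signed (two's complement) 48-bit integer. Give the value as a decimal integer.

Little-endian stores the least-significant byte at the lowest address.
Reassemble most-significant byte first: 9A BD BF CC AC 00 → 0x9ABDBFCCAC00.
Top bit is set, so as a signed 48-bit value this is 0x9ABDBFCCAC00 − 2^48 = -111335219352576.

-111335219352576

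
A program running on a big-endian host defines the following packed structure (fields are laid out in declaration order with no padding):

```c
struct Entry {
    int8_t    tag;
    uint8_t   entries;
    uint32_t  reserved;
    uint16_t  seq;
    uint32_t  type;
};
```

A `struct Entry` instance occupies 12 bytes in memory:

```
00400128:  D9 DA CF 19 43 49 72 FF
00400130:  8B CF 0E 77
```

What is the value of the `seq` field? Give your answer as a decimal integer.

`seq` follows `tag` (1 B), `entries` (1 B), `reserved` (4 B), so it starts at offset 1 + 1 + 4 = 6 and occupies 2 bytes.
Bytes at offsets 6..7: 72 FF.
Big-endian: lowest address holds the most-significant byte.
The bytes are already most-significant first: 0x72FF.
0x72FF = 29439.

29439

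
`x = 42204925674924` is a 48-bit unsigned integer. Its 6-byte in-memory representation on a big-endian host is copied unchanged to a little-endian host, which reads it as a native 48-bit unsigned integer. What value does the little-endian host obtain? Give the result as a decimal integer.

42204925674924 in 48-bit hexadecimal is 0x2662999A45AC.
Stored big-endian, the bytes at ascending addresses are 26 62 99 9A 45 AC.
Read back as little-endian, the first byte is least significant, giving 0xAC459A996226.
0xAC459A996226 = 189414946464294.

189414946464294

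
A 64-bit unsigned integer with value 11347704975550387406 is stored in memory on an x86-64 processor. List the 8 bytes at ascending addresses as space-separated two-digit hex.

CE 14 9D 73 8D 25 7B 9D

11347704975550387406 in hexadecimal, padded to 64 bits, is 0x9D7B258D739D14CE.
Split into bytes (most-significant first): 9D 7B 25 8D 73 9D 14 CE.
Little-endian: lowest address holds the least-significant byte.
So at ascending addresses the bytes are CE 14 9D 73 8D 25 7B 9D.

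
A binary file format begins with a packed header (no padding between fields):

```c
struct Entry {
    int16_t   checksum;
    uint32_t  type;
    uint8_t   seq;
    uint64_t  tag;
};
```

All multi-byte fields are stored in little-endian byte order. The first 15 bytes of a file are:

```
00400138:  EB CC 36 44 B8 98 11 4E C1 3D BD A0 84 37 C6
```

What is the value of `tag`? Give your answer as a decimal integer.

14283030569133392206

`tag` follows `checksum` (2 B), `type` (4 B), `seq` (1 B), so it starts at offset 2 + 4 + 1 = 7 and occupies 8 bytes.
Bytes at offsets 7..14: 4E C1 3D BD A0 84 37 C6.
Little-endian: lowest address holds the least-significant byte.
Reassemble most-significant byte first: C6 37 84 A0 BD 3D C1 4E → 0xC63784A0BD3DC14E.
0xC63784A0BD3DC14E = 14283030569133392206.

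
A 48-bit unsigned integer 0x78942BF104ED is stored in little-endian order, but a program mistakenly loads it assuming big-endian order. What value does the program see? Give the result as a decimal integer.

Stored little-endian, the bytes at ascending addresses are ED 04 F1 2B 94 78.
Read back as big-endian, the last byte is least significant, giving 0xED04F12B9478.
0xED04F12B9478 = 260605481817208.

260605481817208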